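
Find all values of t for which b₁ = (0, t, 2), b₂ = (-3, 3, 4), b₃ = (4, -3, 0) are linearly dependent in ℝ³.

The set is linearly dependent precisely when det[b₁; b₂; b₃] = 0.
Cofactor expansion gives det = 16*t - 6.
Solving 16*t - 6 = 0 yields t = 3/8.

t = 3/8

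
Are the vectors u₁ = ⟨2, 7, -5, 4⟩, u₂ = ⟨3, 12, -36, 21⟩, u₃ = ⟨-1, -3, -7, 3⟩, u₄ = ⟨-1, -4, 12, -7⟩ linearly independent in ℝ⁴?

Row-reduce the matrix whose columns are u₁, u₂, u₃, u₄.
The reduction yields 2 nonzero rows, so the rank is 2.
Since rank 2 < 4, the set is linearly dependent.
Indeed 3u₁ - u₂ + 3u₃ = 0.

linearly dependent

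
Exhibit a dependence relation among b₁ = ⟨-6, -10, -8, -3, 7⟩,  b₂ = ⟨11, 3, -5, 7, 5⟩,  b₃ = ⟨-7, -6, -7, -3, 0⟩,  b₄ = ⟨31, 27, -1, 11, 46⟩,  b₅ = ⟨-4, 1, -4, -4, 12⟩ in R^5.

2b₂ - 3b₃ - b₄ + 3b₅ = 0

Row-reduce the matrix with b₁, b₂, b₃, b₄, b₅ as columns; the null space gives the coefficients.
The free variable yields coefficients (0, 2, -3, -1, 3) (any nonzero multiple also works).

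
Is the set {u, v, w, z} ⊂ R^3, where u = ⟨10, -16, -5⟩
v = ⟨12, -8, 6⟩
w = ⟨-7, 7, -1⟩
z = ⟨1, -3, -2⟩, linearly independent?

linearly dependent

There are 4 vectors in a 3-dimensional space, so they cannot be linearly independent.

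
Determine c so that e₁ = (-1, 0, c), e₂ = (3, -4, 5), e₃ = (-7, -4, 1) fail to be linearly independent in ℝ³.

The vectors are dependent exactly when the determinant of the matrix with rows e₁, e₂, e₃ vanishes.
The determinant works out to -40*c - 16.
Setting this to zero gives c = -2/5.

c = -2/5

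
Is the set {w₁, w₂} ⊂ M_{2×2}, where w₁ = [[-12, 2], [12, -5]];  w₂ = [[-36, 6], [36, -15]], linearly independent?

linearly dependent

Take coordinates with respect to the standard basis {E₁₁, E₁₂, E₂₁, E₂₂}.
Row-reduce the matrix whose columns are w₁, w₂.
The reduction yields 1 nonzero row, so the rank is 1.
Since rank 1 < 2, the set is linearly dependent.
Indeed 3w₁ - w₂ = 0.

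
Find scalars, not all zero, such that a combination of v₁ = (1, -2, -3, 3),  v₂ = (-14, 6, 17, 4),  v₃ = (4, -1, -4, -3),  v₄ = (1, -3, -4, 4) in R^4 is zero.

Row-reduce the matrix with v₁, v₂, v₃, v₄ as columns; the null space gives the coefficients.
A generator of the null space is (3, 1, 3, -1).

3v₁ + v₂ + 3v₃ - v₄ = 0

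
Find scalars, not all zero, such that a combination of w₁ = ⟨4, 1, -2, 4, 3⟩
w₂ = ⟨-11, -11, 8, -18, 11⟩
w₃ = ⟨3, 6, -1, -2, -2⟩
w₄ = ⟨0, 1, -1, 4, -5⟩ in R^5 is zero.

Write the vectors as columns of a matrix and find a nonzero vector in its null space.
A generator of the null space is (2, 1, 1, 3).

2w₁ + w₂ + w₃ + 3w₄ = 0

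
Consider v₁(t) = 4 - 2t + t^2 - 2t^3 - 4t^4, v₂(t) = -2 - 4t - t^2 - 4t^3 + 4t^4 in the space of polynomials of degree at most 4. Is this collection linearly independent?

Write each element as a coordinate vector in ℝ⁵ using {1, t, …, t^4}.
Place the vectors as rows of a 2×5 matrix and reduce to echelon form.
The reduction yields 2 nonzero rows, so the rank is 2.
Since rank = 2 (the number of vectors), the set is linearly independent.

linearly independent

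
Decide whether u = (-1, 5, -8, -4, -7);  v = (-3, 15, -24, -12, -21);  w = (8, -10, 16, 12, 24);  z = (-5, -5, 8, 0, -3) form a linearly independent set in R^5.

One vector is a scalar multiple of another, so the set is dependent.

linearly dependent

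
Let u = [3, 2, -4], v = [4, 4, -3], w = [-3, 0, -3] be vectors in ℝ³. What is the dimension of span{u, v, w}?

Form the matrix with u, v, w as columns and reduce.
Reduction leaves 3 leading entries, giving rank 3.

3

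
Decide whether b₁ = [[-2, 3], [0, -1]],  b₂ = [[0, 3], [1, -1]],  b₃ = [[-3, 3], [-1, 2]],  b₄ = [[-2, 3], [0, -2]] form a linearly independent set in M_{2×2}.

Take coordinates with respect to the standard basis {E₁₁, E₁₂, E₂₁, E₂₂}.
Form the 4×4 matrix with these as columns; its determinant is -3.
A nonzero determinant means the columns are linearly independent.

linearly independent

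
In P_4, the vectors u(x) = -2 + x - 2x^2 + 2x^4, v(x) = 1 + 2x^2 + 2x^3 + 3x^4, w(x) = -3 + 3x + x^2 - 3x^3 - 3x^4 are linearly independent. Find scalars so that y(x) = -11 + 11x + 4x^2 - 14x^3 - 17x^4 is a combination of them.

Identify each element with its coordinate vector in ℝ⁵ via {1, x, …, x^4}.
Solve the system with u, v, w as columns and y as the right-hand side.
Back-substitution yields (α₁, α₂, α₃) = (-1, -1, 4).

y = -u - v + 4w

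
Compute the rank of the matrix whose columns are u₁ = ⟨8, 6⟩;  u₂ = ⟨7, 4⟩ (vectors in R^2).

rank 2

Apply Gaussian elimination to the matrix whose rows are u₁, u₂.
Reduction leaves 2 leading entries, giving rank 2.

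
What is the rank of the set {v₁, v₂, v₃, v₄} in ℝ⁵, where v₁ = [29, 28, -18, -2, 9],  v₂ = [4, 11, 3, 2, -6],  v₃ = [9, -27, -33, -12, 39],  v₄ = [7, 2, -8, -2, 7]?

2

Put the 5×4 matrix [v₁|v₂|v₃|v₄] into echelon form.
Reduction leaves 2 leading entries, giving rank 2.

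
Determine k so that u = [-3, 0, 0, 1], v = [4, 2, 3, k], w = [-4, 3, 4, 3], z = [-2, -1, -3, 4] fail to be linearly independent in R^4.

k = -1

The vectors are dependent exactly when the determinant of the matrix with rows u, v, w, z vanishes.
Cofactor expansion gives det = 15*k + 15.
This vanishes exactly when k = -1.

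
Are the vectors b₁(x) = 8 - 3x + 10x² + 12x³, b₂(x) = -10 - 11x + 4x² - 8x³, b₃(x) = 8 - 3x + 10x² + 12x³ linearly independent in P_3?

Write each element as a coordinate vector in ℝ⁴ using {1, x, …, x³}.
Two of the vectors are equal, giving an immediate dependence.

linearly dependent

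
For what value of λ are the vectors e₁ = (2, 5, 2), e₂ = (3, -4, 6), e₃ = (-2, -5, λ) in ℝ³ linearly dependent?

The set is linearly dependent precisely when det[e₁; e₂; e₃] = 0.
The determinant works out to -23*λ - 46.
Solving -23*λ - 46 = 0 yields λ = -2.

λ = -2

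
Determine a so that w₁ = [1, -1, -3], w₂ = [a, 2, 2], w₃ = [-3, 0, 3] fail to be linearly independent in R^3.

The vectors are dependent exactly when the determinant of the matrix with rows w₁, w₂, w₃ vanishes.
Cofactor expansion gives det = 3*a - 6.
Solving 3*a - 6 = 0 yields a = 2.

a = 2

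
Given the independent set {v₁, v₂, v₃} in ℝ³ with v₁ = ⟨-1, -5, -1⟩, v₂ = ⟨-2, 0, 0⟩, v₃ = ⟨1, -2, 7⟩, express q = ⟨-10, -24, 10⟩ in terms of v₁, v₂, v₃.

q = 4v₁ + 4v₂ + 2v₃

Write q = c₁v₁ + … + c₃v₃ and equate components.
Row-reducing the augmented matrix gives the unique coefficients (c₁, c₂, c₃) = (4, 4, 2).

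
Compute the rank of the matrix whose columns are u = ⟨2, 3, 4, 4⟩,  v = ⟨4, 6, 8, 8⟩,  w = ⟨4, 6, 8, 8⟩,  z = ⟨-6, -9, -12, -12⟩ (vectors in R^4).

Apply Gaussian elimination to the matrix whose rows are u, v, w, z.
The echelon form has 1 nonzero row, so the rank is 1.

rank 1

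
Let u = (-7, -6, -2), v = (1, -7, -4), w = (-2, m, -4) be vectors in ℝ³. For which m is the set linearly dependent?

The set is linearly dependent precisely when det[u; v; w] = 0.
The determinant works out to -30*m - 240.
This vanishes exactly when m = -8.

m = -8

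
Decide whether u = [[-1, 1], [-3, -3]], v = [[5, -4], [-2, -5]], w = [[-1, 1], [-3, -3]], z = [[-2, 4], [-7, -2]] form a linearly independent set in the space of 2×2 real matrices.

Write each element as a coordinate vector in ℝ⁴ using {E₁₁, E₁₂, E₂₁, E₂₂}.
Two of the vectors are equal, giving an immediate dependence.

linearly dependent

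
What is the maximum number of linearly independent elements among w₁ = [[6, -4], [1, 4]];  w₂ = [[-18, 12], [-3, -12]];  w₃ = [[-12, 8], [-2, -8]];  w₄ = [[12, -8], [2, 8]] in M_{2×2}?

1

Pass to coordinate vectors with respect to the basis {E₁₁, E₁₂, E₂₁, E₂₂}.
Form the matrix with w₁, w₂, w₃, w₄ as columns and reduce.
The echelon form has 1 nonzero row, so the rank is 1.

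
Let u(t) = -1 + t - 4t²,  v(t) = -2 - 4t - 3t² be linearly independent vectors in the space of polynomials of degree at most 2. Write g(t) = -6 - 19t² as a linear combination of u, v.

g = 4u + v

Work in coordinates with respect to the standard basis {1, t, t²}.
Since u, v are independent, the coefficients expressing g are uniquely determined by a linear system.
Back-substitution yields (α₁, α₂) = (4, 1).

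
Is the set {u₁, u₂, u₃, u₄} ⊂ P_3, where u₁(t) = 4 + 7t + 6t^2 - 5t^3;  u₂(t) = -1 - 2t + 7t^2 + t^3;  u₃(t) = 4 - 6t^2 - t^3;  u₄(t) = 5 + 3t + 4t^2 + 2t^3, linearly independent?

linearly independent

Write each element as a coordinate vector in ℝ⁴ using {1, t, …, t^3}.
Row-reduce the matrix whose columns are u₁, u₂, u₃, u₄.
The reduction yields 4 nonzero rows, so the rank is 4.
Since rank = 4 (the number of vectors), the set is linearly independent.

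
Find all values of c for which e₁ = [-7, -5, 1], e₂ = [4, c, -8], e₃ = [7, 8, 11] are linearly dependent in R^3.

c = 1

The vectors are dependent exactly when the determinant of the matrix with rows e₁, e₂, e₃ vanishes.
The determinant works out to 84 - 84*c.
This vanishes exactly when c = 1.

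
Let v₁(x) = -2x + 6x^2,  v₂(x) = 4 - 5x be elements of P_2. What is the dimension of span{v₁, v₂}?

dim = 2

Pass to coordinate vectors with respect to the basis {1, x, x^2}.
Form the matrix with v₁, v₂ as columns and reduce.
There are 2 pivot columns, so rank = 2.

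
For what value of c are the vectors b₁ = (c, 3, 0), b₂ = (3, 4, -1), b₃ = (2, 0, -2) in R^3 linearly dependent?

Place the vectors as rows of a 3×3 matrix; dependence ⇔ determinant zero.
Cofactor expansion gives det = 12 - 8*c.
Setting this to zero gives c = 3/2.

c = 3/2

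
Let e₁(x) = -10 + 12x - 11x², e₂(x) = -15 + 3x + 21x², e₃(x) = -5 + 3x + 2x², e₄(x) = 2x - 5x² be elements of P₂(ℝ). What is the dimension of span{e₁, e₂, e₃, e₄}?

2

Represent each element by its coordinate vector in ℝ³.
Form the matrix with e₁, e₂, e₃, e₄ as columns and reduce.
Exactly 2 pivots survive; hence the rank is 2.
(With 4 elements in a 3-dimensional space the rank is at most 3.)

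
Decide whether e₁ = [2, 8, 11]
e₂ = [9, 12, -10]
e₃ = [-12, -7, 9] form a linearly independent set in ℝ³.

Row-reduce the matrix whose columns are e₁, e₂, e₃.
The reduction yields 3 nonzero rows, so the rank is 3.
Since rank = 3 (the number of vectors), the set is linearly independent.

linearly independent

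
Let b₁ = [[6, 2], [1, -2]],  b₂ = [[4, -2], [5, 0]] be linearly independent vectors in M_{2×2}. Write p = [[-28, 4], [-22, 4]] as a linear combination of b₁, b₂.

Work in coordinates with respect to the standard basis {E₁₁, E₁₂, E₂₁, E₂₂}.
Solve the system with b₁, b₂ as columns and p as the right-hand side.
Back-substitution yields (a₁, a₂) = (-2, -4).

p = -2b₁ - 4b₂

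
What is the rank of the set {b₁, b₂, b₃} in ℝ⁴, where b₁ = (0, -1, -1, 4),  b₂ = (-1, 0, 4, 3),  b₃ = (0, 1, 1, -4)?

rank 2

Form the matrix with b₁, b₂, b₃ as columns and reduce.
Exactly 2 pivots survive; hence the rank is 2.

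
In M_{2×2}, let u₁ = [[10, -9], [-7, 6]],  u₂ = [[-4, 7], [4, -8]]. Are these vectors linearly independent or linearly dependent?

Take coordinates with respect to the standard basis {E₁₁, E₁₂, E₂₁, E₂₂}.
Row-reduce the matrix whose columns are u₁, u₂.
The reduction yields 2 nonzero rows, so the rank is 2.
Since rank = 2 (the number of vectors), the set is linearly independent.

linearly independent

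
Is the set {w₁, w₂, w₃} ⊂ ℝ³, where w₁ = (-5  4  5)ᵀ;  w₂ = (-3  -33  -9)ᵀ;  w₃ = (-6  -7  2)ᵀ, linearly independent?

Place the vectors as rows of a 3×3 matrix and reduce to echelon form.
The reduction yields 2 nonzero rows, so the rank is 2.
Since rank 2 < 3, the set is linearly dependent.
Indeed 3w₁ + w₂ - 3w₃ = 0.

linearly dependent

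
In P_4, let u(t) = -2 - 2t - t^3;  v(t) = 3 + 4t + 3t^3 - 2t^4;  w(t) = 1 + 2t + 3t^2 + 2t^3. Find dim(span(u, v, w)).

Pass to coordinate vectors with respect to the basis {1, t, …, t^4}.
Form the matrix with u, v, w as columns and reduce.
There are 3 pivot columns, so rank = 3.

3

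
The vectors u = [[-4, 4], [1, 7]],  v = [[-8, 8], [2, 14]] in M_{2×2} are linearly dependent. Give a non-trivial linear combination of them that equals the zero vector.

2u - v = 0

Take coordinates with respect to {E₁₁, E₁₂, E₂₁, E₂₂}.
Write the vectors as columns of a matrix and find a nonzero vector in its null space.
One solution (up to scaling) is (2, -1).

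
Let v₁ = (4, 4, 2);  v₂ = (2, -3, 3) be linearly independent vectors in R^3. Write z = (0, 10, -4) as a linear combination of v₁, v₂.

z = v₁ - 2v₂

Set up the augmented matrix [v₁ | v₂ | z] and row-reduce.
Row-reducing the augmented matrix gives the unique coefficients (a₁, a₂) = (1, -2).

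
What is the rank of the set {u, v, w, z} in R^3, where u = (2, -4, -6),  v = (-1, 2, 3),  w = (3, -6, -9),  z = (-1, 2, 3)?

Row-reduce the 4×3 matrix with these as rows.
Reduction leaves 1 leading entry, giving rank 1.
(With 4 elements in a 3-dimensional space the rank is at most 3.)

1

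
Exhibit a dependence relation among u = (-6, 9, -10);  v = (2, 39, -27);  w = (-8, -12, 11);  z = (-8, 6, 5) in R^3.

Write the vectors as columns of a matrix and find a nonzero vector in its null space.
A generator of the null space is (1, -1, -2, 1).

u - v - 2w + z = 0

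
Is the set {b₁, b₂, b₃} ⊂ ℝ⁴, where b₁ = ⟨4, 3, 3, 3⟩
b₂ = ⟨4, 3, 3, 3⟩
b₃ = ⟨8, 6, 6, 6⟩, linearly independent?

Place the vectors as rows of a 3×4 matrix and reduce to echelon form.
The reduction yields 1 nonzero row, so the rank is 1.
Since rank 1 < 3, the set is linearly dependent.

linearly dependent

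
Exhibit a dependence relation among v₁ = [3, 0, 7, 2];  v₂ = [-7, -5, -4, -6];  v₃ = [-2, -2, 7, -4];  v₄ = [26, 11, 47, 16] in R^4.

Solve the homogeneous system with v₁, v₂, v₃, v₄ as columns by row-reducing the coefficient matrix.
One solution (up to scaling) is (3, -3, 2, -1).

3v₁ - 3v₂ + 2v₃ - v₄ = 0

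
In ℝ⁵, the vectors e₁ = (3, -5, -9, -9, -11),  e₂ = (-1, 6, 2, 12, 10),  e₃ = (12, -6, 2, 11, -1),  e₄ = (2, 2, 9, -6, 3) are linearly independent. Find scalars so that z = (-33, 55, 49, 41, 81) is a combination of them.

Set up the augmented matrix [e₁ | e₂ | e₃ | e₄ | z] and row-reduce.
Back-substitution yields (α₁, …, α₄) = (-3, 4, -2, 2).

z = -3e₁ + 4e₂ - 2e₃ + 2e₄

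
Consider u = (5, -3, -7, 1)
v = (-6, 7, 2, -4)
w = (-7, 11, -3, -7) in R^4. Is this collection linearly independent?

linearly dependent

Row-reduce the matrix whose columns are u, v, w.
The reduction yields 2 nonzero rows, so the rank is 2.
Since rank 2 < 3, the set is linearly dependent.
Indeed u + 2v - w = 0.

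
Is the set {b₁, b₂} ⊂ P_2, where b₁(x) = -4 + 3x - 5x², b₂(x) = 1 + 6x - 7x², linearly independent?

Take coordinates with respect to the standard basis {1, x, x²}.
Row-reduce the matrix whose columns are b₁, b₂.
The reduction yields 2 nonzero rows, so the rank is 2.
Since rank = 2 (the number of vectors), the set is linearly independent.

linearly independent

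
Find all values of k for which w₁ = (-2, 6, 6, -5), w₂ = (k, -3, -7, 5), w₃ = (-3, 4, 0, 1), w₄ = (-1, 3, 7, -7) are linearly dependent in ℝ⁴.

k = -19

Place the vectors as rows of a 4×4 matrix; dependence ⇔ determinant zero.
Cofactor expansion gives det = -4*k - 76.
Setting this to zero gives k = -19.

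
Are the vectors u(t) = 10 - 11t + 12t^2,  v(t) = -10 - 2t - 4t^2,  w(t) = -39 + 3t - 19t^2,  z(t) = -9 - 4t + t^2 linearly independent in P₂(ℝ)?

Take coordinates with respect to the standard basis {1, t, t^2}.
There are 4 vectors in a 3-dimensional space, so they cannot be linearly independent.

linearly dependent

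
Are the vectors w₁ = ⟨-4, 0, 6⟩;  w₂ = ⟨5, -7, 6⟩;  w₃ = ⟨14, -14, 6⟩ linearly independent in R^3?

linearly dependent

Row-reduce the matrix whose columns are w₁, w₂, w₃.
The reduction yields 2 nonzero rows, so the rank is 2.
Since rank 2 < 3, the set is linearly dependent.
Indeed w₁ - 2w₂ + w₃ = 0.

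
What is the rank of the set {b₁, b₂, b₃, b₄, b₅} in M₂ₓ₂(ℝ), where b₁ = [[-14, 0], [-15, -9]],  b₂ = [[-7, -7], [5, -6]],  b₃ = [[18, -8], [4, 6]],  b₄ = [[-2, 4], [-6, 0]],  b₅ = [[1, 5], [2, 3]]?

rank 3

Use coordinates relative to {E₁₁, E₁₂, E₂₁, E₂₂}.
Apply Gaussian elimination to the matrix whose rows are b₁, b₂, b₃, b₄, b₅.
There are 3 pivot columns, so rank = 3.
(With 5 elements in a 4-dimensional space the rank is at most 4.)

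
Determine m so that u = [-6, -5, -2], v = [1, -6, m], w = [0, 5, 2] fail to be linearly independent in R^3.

m = -12/5

Dependence holds iff the 3×3 matrix [u v w] is singular.
Cofactor expansion gives det = 30*m + 72.
This vanishes exactly when m = -12/5.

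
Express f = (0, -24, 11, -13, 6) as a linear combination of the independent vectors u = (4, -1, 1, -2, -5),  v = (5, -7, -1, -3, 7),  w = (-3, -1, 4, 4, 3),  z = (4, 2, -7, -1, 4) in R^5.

f = -2u + 3v - 3w - 4z

Write f = a₁u + … + a₄z and equate components.
Row-reducing the augmented matrix gives the unique coefficients (a₁, …, a₄) = (-2, 3, -3, -4).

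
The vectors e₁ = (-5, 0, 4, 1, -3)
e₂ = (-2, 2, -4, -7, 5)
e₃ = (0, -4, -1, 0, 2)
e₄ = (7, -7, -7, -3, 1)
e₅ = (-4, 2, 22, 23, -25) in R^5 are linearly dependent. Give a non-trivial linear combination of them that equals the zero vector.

2e₁ - 3e₂ - 2e₃ - e₅ = 0

Write the vectors as columns of a matrix and find a nonzero vector in its null space.
One solution (up to scaling) is (2, -3, -2, 0, -1).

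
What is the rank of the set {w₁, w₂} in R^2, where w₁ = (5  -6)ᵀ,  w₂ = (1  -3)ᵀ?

Put the 2×2 matrix [w₁|w₂] into echelon form.
There are 2 pivot columns, so rank = 2.

rank 2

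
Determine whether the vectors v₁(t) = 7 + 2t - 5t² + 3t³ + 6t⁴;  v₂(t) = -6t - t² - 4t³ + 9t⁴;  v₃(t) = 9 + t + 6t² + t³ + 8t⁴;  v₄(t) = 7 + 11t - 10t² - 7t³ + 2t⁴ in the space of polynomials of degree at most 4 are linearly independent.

linearly independent

Take coordinates with respect to the standard basis {1, t, …, t⁴}.
Place the vectors as rows of a 4×5 matrix and reduce to echelon form.
The reduction yields 4 nonzero rows, so the rank is 4.
Since rank = 4 (the number of vectors), the set is linearly independent.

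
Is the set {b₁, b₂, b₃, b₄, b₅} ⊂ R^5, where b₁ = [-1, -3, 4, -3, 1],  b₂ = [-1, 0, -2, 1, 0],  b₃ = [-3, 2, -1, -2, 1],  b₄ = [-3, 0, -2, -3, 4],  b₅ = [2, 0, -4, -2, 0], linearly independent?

Row-reduce the matrix whose columns are b₁, b₂, b₃, b₄, b₅.
The reduction yields 5 nonzero rows, so the rank is 5.
Since rank = 5 (the number of vectors), the set is linearly independent.

linearly independent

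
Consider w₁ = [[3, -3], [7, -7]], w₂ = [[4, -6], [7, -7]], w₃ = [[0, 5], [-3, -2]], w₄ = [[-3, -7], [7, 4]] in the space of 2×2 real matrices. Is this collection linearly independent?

linearly independent

Write each element as a coordinate vector in ℝ⁴ using {E₁₁, E₁₂, E₂₁, E₂₂}.
Row-reduce the matrix whose columns are w₁, w₂, w₃, w₄.
The reduction yields 4 nonzero rows, so the rank is 4.
Since rank = 4 (the number of vectors), the set is linearly independent.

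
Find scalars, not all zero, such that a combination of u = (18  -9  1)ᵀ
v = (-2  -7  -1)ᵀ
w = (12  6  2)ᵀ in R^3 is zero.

Write the vectors as columns of a matrix and find a nonzero vector in its null space.
One solution (up to scaling) is (1, -3, -2).

u - 3v - 2w = 0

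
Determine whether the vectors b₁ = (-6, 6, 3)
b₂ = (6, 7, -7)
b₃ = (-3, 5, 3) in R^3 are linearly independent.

linearly independent

The matrix [b₁|b₂|b₃] has determinant -165.
A nonzero determinant means the columns are linearly independent.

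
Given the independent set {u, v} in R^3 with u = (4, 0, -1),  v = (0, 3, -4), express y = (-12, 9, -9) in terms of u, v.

y = -3u + 3v

Solve the system with u, v as columns and y as the right-hand side.
Back-substitution yields (c₁, c₂) = (-3, 3).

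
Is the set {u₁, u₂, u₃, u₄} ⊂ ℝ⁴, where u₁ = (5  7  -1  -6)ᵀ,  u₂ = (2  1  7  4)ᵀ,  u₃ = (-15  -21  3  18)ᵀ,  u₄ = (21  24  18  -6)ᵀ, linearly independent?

Form the 4×4 matrix with these as columns; its determinant is 0.
A zero determinant means the columns are linearly dependent.

linearly dependent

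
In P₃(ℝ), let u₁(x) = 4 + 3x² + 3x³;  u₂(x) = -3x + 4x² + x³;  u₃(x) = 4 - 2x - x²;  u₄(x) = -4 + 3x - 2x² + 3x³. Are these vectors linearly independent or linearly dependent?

linearly independent

Take coordinates with respect to the standard basis {1, x, …, x³}.
Form the 4×4 matrix with these as columns; its determinant is 340.
A nonzero determinant means the columns are linearly independent.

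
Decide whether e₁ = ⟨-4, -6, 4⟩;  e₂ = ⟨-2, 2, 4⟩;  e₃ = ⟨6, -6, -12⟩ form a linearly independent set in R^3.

linearly dependent

One vector is a scalar multiple of another, so the set is dependent.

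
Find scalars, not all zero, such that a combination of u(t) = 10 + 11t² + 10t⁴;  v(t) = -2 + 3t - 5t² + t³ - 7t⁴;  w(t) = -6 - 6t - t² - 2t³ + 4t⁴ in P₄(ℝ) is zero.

u + 2v + w = 0

Write each element as a vector in ℝ⁵ using {1, t, …, t⁴}.
Set up α₁u + … + α₃w = 0 and solve the homogeneous system.
One solution (up to scaling) is (1, 2, 1).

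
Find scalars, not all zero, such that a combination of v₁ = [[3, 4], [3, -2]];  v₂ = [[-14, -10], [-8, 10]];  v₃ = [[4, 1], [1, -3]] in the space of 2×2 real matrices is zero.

2v₁ + v₂ + 2v₃ = 0

Pass to coordinate vectors relative to the basis {E₁₁, E₁₂, E₂₁, E₂₂}.
Write the vectors as columns of a matrix and find a nonzero vector in its null space.
One solution (up to scaling) is (2, 1, 2).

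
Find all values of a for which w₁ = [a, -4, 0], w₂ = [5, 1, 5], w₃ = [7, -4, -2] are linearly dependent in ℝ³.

Place the vectors as rows of a 3×3 matrix; dependence ⇔ determinant zero.
The determinant works out to 18*a - 180.
Solving 18*a - 180 = 0 yields a = 10.

a = 10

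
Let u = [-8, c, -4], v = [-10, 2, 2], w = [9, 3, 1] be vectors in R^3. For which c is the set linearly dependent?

Dependence holds iff the 3×3 matrix [u v w] is singular.
Cofactor expansion gives det = 28*c + 224.
Solving 28*c + 224 = 0 yields c = -8.

c = -8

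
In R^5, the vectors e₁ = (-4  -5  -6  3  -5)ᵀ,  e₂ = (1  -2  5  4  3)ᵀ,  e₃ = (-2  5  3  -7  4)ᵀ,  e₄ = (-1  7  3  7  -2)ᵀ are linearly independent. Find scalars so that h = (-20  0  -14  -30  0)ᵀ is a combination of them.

h = 3e₁ - e₂ + 4e₃ - e₄

Solve the system with e₁, e₂, e₃, e₄ as columns and h as the right-hand side.
Back-substitution yields (c₁, …, c₄) = (3, -1, 4, -1).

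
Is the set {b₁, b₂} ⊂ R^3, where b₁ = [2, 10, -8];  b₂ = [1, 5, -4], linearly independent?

linearly dependent

One vector is a scalar multiple of another, so the set is dependent.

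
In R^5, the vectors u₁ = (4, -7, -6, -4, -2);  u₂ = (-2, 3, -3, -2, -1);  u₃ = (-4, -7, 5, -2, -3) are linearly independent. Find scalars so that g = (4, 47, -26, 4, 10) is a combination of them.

Set up the augmented matrix [u₁ | u₂ | u₃ | g] and row-reduce.
Row-reducing the augmented matrix gives the unique coefficients (c₁, c₂, c₃) = (-1, 4, -4).

g = -u₁ + 4u₂ - 4u₃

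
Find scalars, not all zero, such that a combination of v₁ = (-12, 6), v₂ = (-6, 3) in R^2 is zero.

v₁ - 2v₂ = 0

Row-reduce the matrix with v₁, v₂ as columns; the null space gives the coefficients.
A generator of the null space is (1, -2).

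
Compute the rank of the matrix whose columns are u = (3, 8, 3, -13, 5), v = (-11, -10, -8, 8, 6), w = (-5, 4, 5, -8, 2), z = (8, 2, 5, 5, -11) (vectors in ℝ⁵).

rank 3

Row-reduce the 4×5 matrix with these as rows.
The echelon form has 3 nonzero rows, so the rank is 3.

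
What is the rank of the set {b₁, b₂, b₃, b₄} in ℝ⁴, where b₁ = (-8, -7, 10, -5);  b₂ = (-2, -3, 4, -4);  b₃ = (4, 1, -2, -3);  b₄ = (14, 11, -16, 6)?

Row-reduce the 4×4 matrix with these as rows.
Exactly 2 pivots survive; hence the rank is 2.

rank 2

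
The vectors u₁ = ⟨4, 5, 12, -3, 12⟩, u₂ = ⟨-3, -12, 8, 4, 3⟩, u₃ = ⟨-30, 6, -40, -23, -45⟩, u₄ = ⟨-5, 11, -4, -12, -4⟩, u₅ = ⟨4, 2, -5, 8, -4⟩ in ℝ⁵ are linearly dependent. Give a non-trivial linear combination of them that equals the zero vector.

3u₁ - u₂ + u₃ - 3u₄ = 0

Write the vectors as columns of a matrix and find a nonzero vector in its null space.
A generator of the null space is (3, -1, 1, -3, 0).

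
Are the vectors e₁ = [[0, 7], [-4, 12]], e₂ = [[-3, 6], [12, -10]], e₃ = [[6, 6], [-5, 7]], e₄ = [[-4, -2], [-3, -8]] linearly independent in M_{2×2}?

Write each element as a coordinate vector in ℝ⁴ using {E₁₁, E₁₂, E₂₁, E₂₂}.
Form the 4×4 matrix with these as columns; its determinant is -8939.
A nonzero determinant means the columns are linearly independent.

linearly independent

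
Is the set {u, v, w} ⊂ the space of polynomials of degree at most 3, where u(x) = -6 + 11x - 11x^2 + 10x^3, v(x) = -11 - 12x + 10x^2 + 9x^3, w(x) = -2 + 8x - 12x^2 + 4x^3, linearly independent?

Take coordinates with respect to the standard basis {1, x, …, x^3}.
Place the vectors as rows of a 3×4 matrix and reduce to echelon form.
The reduction yields 3 nonzero rows, so the rank is 3.
Since rank = 3 (the number of vectors), the set is linearly independent.

linearly independent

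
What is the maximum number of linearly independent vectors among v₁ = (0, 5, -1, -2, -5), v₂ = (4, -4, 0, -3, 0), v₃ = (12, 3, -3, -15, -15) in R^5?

Row-reduce the 3×5 matrix with these as rows.
Reduction leaves 2 leading entries, giving rank 2.

2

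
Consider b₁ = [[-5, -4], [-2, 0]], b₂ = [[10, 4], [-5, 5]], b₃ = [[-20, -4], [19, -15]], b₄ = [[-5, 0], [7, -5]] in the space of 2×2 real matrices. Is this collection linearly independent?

linearly dependent

Take coordinates with respect to the standard basis {E₁₁, E₁₂, E₂₁, E₂₂}.
Row-reduce the matrix whose columns are b₁, b₂, b₃, b₄.
The reduction yields 2 nonzero rows, so the rank is 2.
Since rank 2 < 4, the set is linearly dependent.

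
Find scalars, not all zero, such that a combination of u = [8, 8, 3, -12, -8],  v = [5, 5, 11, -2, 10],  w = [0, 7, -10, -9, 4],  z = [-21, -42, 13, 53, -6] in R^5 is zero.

2u + v + 3w + z = 0

Row-reduce the matrix with u, v, w, z as columns; the null space gives the coefficients.
The free variable yields coefficients (2, 1, 3, 1) (any nonzero multiple also works).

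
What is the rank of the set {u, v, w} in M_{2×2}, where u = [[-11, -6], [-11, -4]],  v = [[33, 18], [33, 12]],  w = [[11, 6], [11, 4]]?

Pass to coordinate vectors with respect to the basis {E₁₁, E₁₂, E₂₁, E₂₂}.
Put the 4×3 matrix [u|v|w] into echelon form.
Exactly 1 pivot survives; hence the rank is 1.

rank 1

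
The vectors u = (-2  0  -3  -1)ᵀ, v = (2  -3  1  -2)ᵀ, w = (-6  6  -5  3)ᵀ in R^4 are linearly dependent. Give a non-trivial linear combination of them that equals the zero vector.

u - 2v - w = 0

Set up α₁u + … + α₃w = 0 and solve the homogeneous system.
A generator of the null space is (1, -2, -1).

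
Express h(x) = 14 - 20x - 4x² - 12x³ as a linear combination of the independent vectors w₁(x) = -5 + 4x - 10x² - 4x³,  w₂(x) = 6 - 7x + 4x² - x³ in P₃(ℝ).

h = 2w₁ + 4w₂

Take coordinate vectors relative to {1, x, …, x³}.
Write h = a₁w₁ + a₂w₂ and equate components.
The system has the unique solution (a₁, a₂) = (2, 4).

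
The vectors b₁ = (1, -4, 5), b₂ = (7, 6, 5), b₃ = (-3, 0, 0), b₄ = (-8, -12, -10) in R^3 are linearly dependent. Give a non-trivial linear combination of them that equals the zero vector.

Write the vectors as columns of a matrix and find a nonzero vector in its null space.
The free variable yields coefficients (0, 2, 2, 1) (any nonzero multiple also works).

2b₂ + 2b₃ + b₄ = 0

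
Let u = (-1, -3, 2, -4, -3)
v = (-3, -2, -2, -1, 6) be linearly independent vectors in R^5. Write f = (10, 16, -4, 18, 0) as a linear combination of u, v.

Since u, v are independent, the coefficients expressing f are uniquely determined by a linear system.
Back-substitution yields (a₁, a₂) = (-4, -2).

f = -4u - 2v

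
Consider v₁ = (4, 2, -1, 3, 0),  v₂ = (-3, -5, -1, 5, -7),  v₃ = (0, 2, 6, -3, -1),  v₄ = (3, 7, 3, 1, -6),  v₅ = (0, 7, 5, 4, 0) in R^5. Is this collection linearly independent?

The matrix [v₁|v₂|v₃|v₄|v₅] has determinant -11661.
A nonzero determinant means the columns are linearly independent.

linearly independent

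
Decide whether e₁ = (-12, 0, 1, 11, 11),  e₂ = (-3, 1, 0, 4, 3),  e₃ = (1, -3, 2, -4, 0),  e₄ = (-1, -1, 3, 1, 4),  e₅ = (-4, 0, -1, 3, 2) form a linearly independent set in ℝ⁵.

linearly dependent

Form the 5×5 matrix with these as columns; its determinant is 0.
A zero determinant means the columns are linearly dependent.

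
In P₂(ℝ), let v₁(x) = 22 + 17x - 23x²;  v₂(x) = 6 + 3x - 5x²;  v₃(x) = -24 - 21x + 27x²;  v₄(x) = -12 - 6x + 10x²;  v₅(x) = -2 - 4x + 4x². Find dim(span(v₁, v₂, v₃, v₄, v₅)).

dim = 2

Use coordinates relative to {1, x, x²}.
Row-reduce the 5×3 matrix with these as rows.
Reduction leaves 2 leading entries, giving rank 2.
(With 5 elements in a 3-dimensional space the rank is at most 3.)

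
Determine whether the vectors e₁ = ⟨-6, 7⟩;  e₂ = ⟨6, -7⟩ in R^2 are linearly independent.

linearly dependent

Place the vectors as rows of a 2×2 matrix and reduce to echelon form.
The reduction yields 1 nonzero row, so the rank is 1.
Since rank 1 < 2, the set is linearly dependent.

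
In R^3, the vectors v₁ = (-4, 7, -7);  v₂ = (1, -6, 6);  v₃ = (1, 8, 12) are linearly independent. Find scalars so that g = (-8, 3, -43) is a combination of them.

Write g = α₁v₁ + … + α₃v₃ and equate components.
Row-reducing the augmented matrix gives the unique coefficients (α₁, α₂, α₃) = (1, -2, -2).

g = v₁ - 2v₂ - 2v₃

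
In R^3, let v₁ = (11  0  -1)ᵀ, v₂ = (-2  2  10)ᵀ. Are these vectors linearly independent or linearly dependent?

Row-reduce the matrix whose columns are v₁, v₂.
The reduction yields 2 nonzero rows, so the rank is 2.
Since rank = 2 (the number of vectors), the set is linearly independent.

linearly independent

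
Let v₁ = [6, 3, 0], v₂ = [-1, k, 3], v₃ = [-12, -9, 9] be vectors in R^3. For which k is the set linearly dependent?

k = -3/2

The vectors are dependent exactly when the determinant of the matrix with rows v₁, v₂, v₃ vanishes.
Expanding, det = 54*k + 81.
Solving 54*k + 81 = 0 yields k = -3/2.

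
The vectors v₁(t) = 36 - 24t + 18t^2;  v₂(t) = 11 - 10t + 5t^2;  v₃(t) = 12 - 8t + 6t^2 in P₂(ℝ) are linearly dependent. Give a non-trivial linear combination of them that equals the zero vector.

Write each element as a vector in ℝ³ using {1, t, t^2}.
Solve the homogeneous system with v₁, v₂, v₃ as columns by row-reducing the coefficient matrix.
A generator of the null space is (1, 0, -3).

v₁ - 3v₃ = 0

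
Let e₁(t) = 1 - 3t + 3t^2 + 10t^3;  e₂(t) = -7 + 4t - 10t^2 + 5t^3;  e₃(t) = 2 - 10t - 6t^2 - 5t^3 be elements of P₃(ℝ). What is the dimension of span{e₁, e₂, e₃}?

Use coordinates relative to {1, t, …, t^3}.
Form the matrix with e₁, e₂, e₃ as columns and reduce.
The echelon form has 3 nonzero rows, so the rank is 3.

dim = 3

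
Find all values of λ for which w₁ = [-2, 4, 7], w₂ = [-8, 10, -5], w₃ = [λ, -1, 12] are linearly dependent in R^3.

The set is linearly dependent precisely when det[w₁; w₂; w₃] = 0.
Cofactor expansion gives det = 210 - 90*λ.
This vanishes exactly when λ = 7/3.

λ = 7/3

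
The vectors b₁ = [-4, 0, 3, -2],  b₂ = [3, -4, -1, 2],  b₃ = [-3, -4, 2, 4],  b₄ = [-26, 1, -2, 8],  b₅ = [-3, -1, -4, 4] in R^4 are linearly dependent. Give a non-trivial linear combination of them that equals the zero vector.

Set up α₁b₁ + … + α₅b₅ = 0 and solve the homogeneous system.
One solution (up to scaling) is (2, -2, 1, -1, 3).

2b₁ - 2b₂ + b₃ - b₄ + 3b₅ = 0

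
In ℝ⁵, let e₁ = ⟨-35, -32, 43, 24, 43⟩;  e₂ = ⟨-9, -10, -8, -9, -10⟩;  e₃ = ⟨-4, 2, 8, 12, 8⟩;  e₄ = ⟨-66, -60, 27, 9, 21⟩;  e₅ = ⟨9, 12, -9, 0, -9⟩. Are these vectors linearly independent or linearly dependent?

linearly dependent

Row-reduce the matrix whose columns are e₁, e₂, e₃, e₄, e₅.
The reduction yields 3 nonzero rows, so the rank is 3.
Since rank 3 < 5, the set is linearly dependent.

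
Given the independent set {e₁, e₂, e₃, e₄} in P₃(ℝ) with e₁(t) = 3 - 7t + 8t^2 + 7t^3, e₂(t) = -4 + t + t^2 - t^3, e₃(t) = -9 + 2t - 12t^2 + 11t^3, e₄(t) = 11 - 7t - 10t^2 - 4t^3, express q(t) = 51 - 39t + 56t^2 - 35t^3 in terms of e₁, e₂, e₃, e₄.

q = 3e₁ + 4e₂ - 4e₃ + 2e₄

Work in coordinates with respect to the standard basis {1, t, …, t^3}.
Set up the augmented matrix [e₁ | e₂ | e₃ | e₄ | q] and row-reduce.
The system has the unique solution (a₁, …, a₄) = (3, 4, -4, 2).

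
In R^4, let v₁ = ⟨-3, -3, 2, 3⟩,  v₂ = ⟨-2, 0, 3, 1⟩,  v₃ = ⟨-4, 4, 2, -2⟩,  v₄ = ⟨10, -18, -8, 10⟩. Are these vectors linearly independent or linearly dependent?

linearly dependent

The matrix [v₁|v₂|v₃|v₄] has determinant 0.
A zero determinant means the columns are linearly dependent.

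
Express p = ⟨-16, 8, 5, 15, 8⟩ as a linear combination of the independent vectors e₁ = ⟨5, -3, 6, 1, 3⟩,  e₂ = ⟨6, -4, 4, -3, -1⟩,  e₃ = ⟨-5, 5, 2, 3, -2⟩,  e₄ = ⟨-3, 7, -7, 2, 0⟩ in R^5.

Since e₁, e₂, e₃, e₄ are independent, the coefficients expressing p are uniquely determined by a linear system.
Back-substitution yields (c₁, …, c₄) = (2, -4, 1, -1).

p = 2e₁ - 4e₂ + e₃ - e₄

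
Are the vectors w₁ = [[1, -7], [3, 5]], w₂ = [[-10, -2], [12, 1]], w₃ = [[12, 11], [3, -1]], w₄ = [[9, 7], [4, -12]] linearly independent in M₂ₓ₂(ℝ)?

linearly independent

Take coordinates with respect to the standard basis {E₁₁, E₁₂, E₂₁, E₂₂}.
The matrix [w₁|w₂|w₃|w₄] has determinant 20049.
A nonzero determinant means the columns are linearly independent.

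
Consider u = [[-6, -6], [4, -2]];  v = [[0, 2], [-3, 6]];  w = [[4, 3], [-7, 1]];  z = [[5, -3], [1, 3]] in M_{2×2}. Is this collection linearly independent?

Write each element as a coordinate vector in ℝ⁴ using {E₁₁, E₁₂, E₂₁, E₂₂}.
Place the vectors as rows of a 4×4 matrix and reduce to echelon form.
The reduction yields 4 nonzero rows, so the rank is 4.
Since rank = 4 (the number of vectors), the set is linearly independent.

linearly independent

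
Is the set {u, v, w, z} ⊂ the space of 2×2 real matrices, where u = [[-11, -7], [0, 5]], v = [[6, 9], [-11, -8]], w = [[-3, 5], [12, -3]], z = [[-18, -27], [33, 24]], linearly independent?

Take coordinates with respect to the standard basis {E₁₁, E₁₂, E₂₁, E₂₂}.
One vector is a scalar multiple of another, so the set is dependent.

linearly dependent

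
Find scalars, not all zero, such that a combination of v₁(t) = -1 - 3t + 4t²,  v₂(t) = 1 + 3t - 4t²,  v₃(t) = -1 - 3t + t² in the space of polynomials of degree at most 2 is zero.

Write each element as a vector in ℝ³ using {1, t, t²}.
Write the vectors as columns of a matrix and find a nonzero vector in its null space.
A generator of the null space is (1, 1, 0).

v₁ + v₂ = 0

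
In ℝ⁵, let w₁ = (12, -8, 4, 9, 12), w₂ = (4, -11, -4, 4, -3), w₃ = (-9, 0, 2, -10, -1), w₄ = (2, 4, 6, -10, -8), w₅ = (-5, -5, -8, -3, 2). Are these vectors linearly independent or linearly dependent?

linearly independent

Place the vectors as rows of a 5×5 matrix and reduce to echelon form.
The reduction yields 5 nonzero rows, so the rank is 5.
Since rank = 5 (the number of vectors), the set is linearly independent.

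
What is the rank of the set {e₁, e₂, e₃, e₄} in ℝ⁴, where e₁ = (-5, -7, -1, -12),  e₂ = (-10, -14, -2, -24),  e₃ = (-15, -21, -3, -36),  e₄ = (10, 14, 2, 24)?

Put the 4×4 matrix [e₁|e₂|e₃|e₄] into echelon form.
There is 1 pivot column, so rank = 1.

rank 1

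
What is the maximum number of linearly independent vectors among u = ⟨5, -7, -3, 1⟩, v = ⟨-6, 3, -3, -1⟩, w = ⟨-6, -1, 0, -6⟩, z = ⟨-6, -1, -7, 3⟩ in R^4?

4

Form the matrix with u, v, w, z as columns and reduce.
Reduction leaves 4 leading entries, giving rank 4.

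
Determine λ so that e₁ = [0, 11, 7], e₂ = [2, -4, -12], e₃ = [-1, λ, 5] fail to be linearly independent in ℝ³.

λ = 3/7

The vectors are dependent exactly when the determinant of the matrix with rows e₁, e₂, e₃ vanishes.
The determinant works out to 14*λ - 6.
Setting this to zero gives λ = 3/7.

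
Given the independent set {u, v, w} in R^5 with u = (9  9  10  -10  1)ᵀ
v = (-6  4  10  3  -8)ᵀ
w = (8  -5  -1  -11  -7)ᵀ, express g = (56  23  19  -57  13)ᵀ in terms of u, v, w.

Solve the system with u, v, w as columns and g as the right-hand side.
Row-reducing the augmented matrix gives the unique coefficients (c₁, c₂, c₃) = (4, -2, 1).

g = 4u - 2v + w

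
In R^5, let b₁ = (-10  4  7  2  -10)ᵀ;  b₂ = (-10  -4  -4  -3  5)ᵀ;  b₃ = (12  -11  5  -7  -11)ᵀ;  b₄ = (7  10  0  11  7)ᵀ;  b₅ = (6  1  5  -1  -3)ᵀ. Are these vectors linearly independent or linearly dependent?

linearly independent

Place the vectors as rows of a 5×5 matrix and reduce to echelon form.
The reduction yields 5 nonzero rows, so the rank is 5.
Since rank = 5 (the number of vectors), the set is linearly independent.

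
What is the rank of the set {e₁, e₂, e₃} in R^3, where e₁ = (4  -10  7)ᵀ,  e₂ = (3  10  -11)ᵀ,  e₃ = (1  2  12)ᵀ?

3

Apply Gaussian elimination to the matrix whose rows are e₁, e₂, e₃.
Exactly 3 pivots survive; hence the rank is 3.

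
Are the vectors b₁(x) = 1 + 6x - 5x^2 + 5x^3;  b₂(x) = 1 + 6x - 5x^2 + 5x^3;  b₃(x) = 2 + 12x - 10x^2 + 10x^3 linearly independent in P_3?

Write each element as a coordinate vector in ℝ⁴ using {1, x, …, x^3}.
Two of the vectors are equal, giving an immediate dependence.

linearly dependent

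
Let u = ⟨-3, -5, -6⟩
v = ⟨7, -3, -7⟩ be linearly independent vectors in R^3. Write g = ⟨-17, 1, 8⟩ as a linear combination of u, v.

Solve the system with u, v as columns and g as the right-hand side.
The system has the unique solution (c₁, c₂) = (1, -2).

g = u - 2v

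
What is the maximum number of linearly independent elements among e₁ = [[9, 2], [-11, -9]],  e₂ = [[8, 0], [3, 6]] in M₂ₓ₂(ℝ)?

Represent each element by its coordinate vector in ℝ⁴.
Row-reduce the 2×4 matrix with these as rows.
Reduction leaves 2 leading entries, giving rank 2.

2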